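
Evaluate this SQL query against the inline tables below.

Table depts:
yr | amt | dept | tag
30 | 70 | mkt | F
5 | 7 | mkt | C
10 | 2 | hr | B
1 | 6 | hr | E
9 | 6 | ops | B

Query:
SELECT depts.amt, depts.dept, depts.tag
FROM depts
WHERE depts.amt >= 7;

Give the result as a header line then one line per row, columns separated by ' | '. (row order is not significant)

After WHERE (2 rows):
depts.yr | depts.amt | depts.dept | depts.tag
30 | 70 | mkt | F
5 | 7 | mkt | C
After SELECT (2 rows):
depts.amt | depts.dept | depts.tag
70 | mkt | F
7 | mkt | C

== RESULT ==
depts.amt | depts.dept | depts.tag
70 | mkt | F
7 | mkt | C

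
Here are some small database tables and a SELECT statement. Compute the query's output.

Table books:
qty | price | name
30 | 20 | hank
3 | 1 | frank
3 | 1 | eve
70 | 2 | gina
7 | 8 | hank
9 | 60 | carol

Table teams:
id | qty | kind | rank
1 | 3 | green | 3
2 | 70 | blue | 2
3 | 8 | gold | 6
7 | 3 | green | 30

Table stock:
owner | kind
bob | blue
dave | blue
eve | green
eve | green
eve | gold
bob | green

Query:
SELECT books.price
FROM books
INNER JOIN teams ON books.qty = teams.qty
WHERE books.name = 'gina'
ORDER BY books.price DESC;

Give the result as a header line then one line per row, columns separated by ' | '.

== RESULT ==
books.price
2

Derivation:
After JOIN teams (5 rows):
books.qty | books.price | books.name | teams.id | teams.qty | teams.kind | teams.rank
3 | 1 | frank | 1 | 3 | green | 3
3 | 1 | frank | 7 | 3 | green | 30
3 | 1 | eve | 1 | 3 | green | 3
3 | 1 | eve | 7 | 3 | green | 30
70 | 2 | gina | 2 | 70 | blue | 2
After WHERE (1 rows):
books.qty | books.price | books.name | teams.id | teams.qty | teams.kind | teams.rank
70 | 2 | gina | 2 | 70 | blue | 2
After SELECT (1 rows):
books.price
2
After ORDER BY (1 rows):
books.price
2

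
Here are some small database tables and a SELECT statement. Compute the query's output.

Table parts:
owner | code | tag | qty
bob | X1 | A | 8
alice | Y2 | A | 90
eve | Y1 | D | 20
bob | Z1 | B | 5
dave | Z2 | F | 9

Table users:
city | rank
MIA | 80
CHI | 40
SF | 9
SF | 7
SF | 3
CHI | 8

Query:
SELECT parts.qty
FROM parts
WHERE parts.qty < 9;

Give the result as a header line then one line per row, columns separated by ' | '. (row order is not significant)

== RESULT ==
parts.qty
8
5

Derivation:
After WHERE (2 rows):
parts.owner | parts.code | parts.tag | parts.qty
bob | X1 | A | 8
bob | Z1 | B | 5
After SELECT (2 rows):
parts.qty
8
5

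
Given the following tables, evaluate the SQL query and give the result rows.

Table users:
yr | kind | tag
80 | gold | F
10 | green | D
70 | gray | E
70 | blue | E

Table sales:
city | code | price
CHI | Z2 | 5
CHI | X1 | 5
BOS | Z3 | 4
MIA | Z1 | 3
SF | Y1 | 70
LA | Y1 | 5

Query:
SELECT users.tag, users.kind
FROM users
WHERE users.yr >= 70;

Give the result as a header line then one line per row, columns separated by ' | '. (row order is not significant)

== RESULT ==
users.tag | users.kind
F | gold
E | gray
E | blue

Derivation:
After WHERE (3 rows):
users.yr | users.kind | users.tag
80 | gold | F
70 | gray | E
70 | blue | E
After SELECT (3 rows):
users.tag | users.kind
F | gold
E | gray
E | blue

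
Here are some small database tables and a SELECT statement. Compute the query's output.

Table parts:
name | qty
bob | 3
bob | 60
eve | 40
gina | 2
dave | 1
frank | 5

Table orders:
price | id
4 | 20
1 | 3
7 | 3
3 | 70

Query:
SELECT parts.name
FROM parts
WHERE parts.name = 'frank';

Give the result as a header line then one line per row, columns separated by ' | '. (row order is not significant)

== RESULT ==
parts.name
frank

Derivation:
After WHERE (1 rows):
parts.name | parts.qty
frank | 5
After SELECT (1 rows):
parts.name
frank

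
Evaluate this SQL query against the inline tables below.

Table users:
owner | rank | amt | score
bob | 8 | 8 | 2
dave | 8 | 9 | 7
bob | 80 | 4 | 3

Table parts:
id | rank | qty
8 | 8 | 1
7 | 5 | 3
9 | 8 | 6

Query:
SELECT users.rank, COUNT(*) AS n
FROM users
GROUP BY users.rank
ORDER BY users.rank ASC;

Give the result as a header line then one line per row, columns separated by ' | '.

After GROUP BY (2 rows):
users.rank | n
8 | 2
80 | 1
After ORDER BY (2 rows):
users.rank | n
8 | 2
80 | 1

== RESULT ==
users.rank | n
8 | 2
80 | 1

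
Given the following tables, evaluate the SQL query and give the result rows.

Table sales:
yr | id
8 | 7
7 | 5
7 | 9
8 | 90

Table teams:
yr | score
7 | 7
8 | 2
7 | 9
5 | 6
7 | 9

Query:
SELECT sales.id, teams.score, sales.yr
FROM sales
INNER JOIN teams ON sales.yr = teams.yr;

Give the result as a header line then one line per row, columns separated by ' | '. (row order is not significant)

After JOIN teams (8 rows):
sales.yr | sales.id | teams.yr | teams.score
8 | 7 | 8 | 2
7 | 5 | 7 | 7
7 | 5 | 7 | 9
7 | 5 | 7 | 9
7 | 9 | 7 | 7
7 | 9 | 7 | 9
7 | 9 | 7 | 9
8 | 90 | 8 | 2
After SELECT (8 rows):
sales.id | teams.score | sales.yr
7 | 2 | 8
5 | 7 | 7
5 | 9 | 7
5 | 9 | 7
9 | 7 | 7
9 | 9 | 7
9 | 9 | 7
90 | 2 | 8

== RESULT ==
sales.id | teams.score | sales.yr
7 | 2 | 8
5 | 7 | 7
5 | 9 | 7
5 | 9 | 7
9 | 7 | 7
9 | 9 | 7
9 | 9 | 7
90 | 2 | 8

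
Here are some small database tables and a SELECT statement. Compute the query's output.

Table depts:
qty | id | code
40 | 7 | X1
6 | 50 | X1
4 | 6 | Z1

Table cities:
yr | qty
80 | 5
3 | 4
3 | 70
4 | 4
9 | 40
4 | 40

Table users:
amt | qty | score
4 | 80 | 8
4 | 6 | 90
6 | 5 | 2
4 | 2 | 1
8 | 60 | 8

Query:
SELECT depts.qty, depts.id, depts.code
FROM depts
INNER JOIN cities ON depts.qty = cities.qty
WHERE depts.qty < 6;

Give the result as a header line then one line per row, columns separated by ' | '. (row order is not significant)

== RESULT ==
depts.qty | depts.id | depts.code
4 | 6 | Z1
4 | 6 | Z1

Derivation:
After JOIN cities (4 rows):
depts.qty | depts.id | depts.code | cities.yr | cities.qty
40 | 7 | X1 | 9 | 40
40 | 7 | X1 | 4 | 40
4 | 6 | Z1 | 3 | 4
4 | 6 | Z1 | 4 | 4
After WHERE (2 rows):
depts.qty | depts.id | depts.code | cities.yr | cities.qty
4 | 6 | Z1 | 3 | 4
4 | 6 | Z1 | 4 | 4
After SELECT (2 rows):
depts.qty | depts.id | depts.code
4 | 6 | Z1
4 | 6 | Z1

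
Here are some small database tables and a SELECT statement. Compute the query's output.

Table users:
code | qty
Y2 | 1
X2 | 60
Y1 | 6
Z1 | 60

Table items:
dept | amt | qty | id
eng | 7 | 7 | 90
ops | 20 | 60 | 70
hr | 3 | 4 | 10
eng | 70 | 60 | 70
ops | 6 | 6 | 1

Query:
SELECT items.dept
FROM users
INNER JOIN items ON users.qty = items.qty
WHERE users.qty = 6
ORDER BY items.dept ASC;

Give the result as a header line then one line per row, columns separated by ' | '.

After JOIN items (5 rows):
users.code | users.qty | items.dept | items.amt | items.qty | items.id
X2 | 60 | ops | 20 | 60 | 70
X2 | 60 | eng | 70 | 60 | 70
Y1 | 6 | ops | 6 | 6 | 1
Z1 | 60 | ops | 20 | 60 | 70
Z1 | 60 | eng | 70 | 60 | 70
After WHERE (1 rows):
users.code | users.qty | items.dept | items.amt | items.qty | items.id
Y1 | 6 | ops | 6 | 6 | 1
After SELECT (1 rows):
items.dept
ops
After ORDER BY (1 rows):
items.dept
ops

== RESULT ==
items.dept
ops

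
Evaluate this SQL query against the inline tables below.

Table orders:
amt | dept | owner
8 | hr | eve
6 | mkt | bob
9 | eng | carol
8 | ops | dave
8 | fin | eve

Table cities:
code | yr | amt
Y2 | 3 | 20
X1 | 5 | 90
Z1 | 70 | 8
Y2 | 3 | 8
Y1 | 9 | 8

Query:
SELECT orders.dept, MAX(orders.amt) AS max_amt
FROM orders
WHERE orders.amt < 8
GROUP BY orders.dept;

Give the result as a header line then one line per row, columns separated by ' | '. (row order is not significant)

== RESULT ==
orders.dept | max_amt
mkt | 6

Derivation:
After WHERE (1 rows):
orders.amt | orders.dept | orders.owner
6 | mkt | bob
After GROUP BY (1 rows):
orders.dept | max_amt
mkt | 6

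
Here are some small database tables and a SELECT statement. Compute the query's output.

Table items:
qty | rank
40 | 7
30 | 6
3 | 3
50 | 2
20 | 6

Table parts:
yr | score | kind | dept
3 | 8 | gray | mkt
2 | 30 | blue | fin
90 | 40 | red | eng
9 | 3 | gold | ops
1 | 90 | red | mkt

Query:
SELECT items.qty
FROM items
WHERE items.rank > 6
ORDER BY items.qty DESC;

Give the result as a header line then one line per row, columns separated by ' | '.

== RESULT ==
items.qty
40

Derivation:
After WHERE (1 rows):
items.qty | items.rank
40 | 7
After SELECT (1 rows):
items.qty
40
After ORDER BY (1 rows):
items.qty
40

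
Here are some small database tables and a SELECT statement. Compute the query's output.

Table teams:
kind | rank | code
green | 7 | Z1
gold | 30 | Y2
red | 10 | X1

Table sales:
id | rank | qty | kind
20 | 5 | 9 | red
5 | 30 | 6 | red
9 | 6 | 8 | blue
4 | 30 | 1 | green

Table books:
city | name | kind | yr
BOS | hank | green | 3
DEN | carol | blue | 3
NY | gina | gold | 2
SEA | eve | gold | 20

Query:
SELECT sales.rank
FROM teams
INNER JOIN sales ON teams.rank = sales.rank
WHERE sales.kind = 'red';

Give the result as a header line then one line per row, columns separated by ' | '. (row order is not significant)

== RESULT ==
sales.rank
30

Derivation:
After JOIN sales (2 rows):
teams.kind | teams.rank | teams.code | sales.id | sales.rank | sales.qty | sales.kind
gold | 30 | Y2 | 5 | 30 | 6 | red
gold | 30 | Y2 | 4 | 30 | 1 | green
After WHERE (1 rows):
teams.kind | teams.rank | teams.code | sales.id | sales.rank | sales.qty | sales.kind
gold | 30 | Y2 | 5 | 30 | 6 | red
After SELECT (1 rows):
sales.rank
30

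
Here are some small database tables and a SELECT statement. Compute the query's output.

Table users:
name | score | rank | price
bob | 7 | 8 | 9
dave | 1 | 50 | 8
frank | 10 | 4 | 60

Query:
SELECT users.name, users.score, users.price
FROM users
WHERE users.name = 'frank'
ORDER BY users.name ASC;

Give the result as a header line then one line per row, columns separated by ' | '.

After WHERE (1 rows):
users.name | users.score | users.rank | users.price
frank | 10 | 4 | 60
After SELECT (1 rows):
users.name | users.score | users.price
frank | 10 | 60
After ORDER BY (1 rows):
users.name | users.score | users.price
frank | 10 | 60

== RESULT ==
users.name | users.score | users.price
frank | 10 | 60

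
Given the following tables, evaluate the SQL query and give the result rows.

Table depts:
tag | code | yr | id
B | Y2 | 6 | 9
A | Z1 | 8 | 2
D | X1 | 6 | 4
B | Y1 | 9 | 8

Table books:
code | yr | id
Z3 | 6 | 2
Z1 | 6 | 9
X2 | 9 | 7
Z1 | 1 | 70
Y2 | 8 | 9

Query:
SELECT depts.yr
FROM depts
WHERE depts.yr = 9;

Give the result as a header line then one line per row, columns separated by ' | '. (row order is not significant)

== RESULT ==
depts.yr
9

Derivation:
After WHERE (1 rows):
depts.tag | depts.code | depts.yr | depts.id
B | Y1 | 9 | 8
After SELECT (1 rows):
depts.yr
9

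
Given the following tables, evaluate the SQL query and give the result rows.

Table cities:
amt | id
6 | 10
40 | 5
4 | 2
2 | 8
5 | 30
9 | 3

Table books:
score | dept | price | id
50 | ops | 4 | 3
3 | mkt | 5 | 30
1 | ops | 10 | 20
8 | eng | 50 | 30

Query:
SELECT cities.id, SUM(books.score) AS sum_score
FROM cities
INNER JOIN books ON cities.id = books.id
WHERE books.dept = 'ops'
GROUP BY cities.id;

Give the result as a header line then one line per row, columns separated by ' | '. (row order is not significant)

== RESULT ==
cities.id | sum_score
3 | 50

Derivation:
After JOIN books (3 rows):
cities.amt | cities.id | books.score | books.dept | books.price | books.id
5 | 30 | 3 | mkt | 5 | 30
5 | 30 | 8 | eng | 50 | 30
9 | 3 | 50 | ops | 4 | 3
After WHERE (1 rows):
cities.amt | cities.id | books.score | books.dept | books.price | books.id
9 | 3 | 50 | ops | 4 | 3
After GROUP BY (1 rows):
cities.id | sum_score
3 | 50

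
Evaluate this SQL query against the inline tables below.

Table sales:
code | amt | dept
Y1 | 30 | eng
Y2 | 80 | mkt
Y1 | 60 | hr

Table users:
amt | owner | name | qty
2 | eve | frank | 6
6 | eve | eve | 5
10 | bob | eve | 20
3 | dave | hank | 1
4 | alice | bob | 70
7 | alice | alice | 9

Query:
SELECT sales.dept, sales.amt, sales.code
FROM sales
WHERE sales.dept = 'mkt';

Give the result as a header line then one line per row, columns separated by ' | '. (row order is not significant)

== RESULT ==
sales.dept | sales.amt | sales.code
mkt | 80 | Y2

Derivation:
After WHERE (1 rows):
sales.code | sales.amt | sales.dept
Y2 | 80 | mkt
After SELECT (1 rows):
sales.dept | sales.amt | sales.code
mkt | 80 | Y2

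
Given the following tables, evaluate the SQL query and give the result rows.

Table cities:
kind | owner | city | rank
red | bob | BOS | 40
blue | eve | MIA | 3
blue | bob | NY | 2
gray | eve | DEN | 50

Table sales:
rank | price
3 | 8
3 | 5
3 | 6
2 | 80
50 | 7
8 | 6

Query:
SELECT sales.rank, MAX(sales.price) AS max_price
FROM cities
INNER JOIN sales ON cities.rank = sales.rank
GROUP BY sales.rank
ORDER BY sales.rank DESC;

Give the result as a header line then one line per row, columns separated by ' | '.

After JOIN sales (5 rows):
cities.kind | cities.owner | cities.city | cities.rank | sales.rank | sales.price
blue | eve | MIA | 3 | 3 | 8
blue | eve | MIA | 3 | 3 | 5
blue | eve | MIA | 3 | 3 | 6
blue | bob | NY | 2 | 2 | 80
gray | eve | DEN | 50 | 50 | 7
After GROUP BY (3 rows):
sales.rank | max_price
3 | 8
2 | 80
50 | 7
After ORDER BY (3 rows):
sales.rank | max_price
50 | 7
3 | 8
2 | 80

== RESULT ==
sales.rank | max_price
50 | 7
3 | 8
2 | 80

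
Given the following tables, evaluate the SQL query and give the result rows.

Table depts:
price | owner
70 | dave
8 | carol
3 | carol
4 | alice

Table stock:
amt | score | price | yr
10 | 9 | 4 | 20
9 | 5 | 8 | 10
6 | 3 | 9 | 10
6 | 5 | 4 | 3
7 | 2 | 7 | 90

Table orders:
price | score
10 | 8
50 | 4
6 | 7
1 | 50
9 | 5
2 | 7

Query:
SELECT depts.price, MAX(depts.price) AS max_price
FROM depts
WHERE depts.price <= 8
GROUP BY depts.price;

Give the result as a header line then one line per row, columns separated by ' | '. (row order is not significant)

After WHERE (3 rows):
depts.price | depts.owner
8 | carol
3 | carol
4 | alice
After GROUP BY (3 rows):
depts.price | max_price
8 | 8
3 | 3
4 | 4

== RESULT ==
depts.price | max_price
8 | 8
3 | 3
4 | 4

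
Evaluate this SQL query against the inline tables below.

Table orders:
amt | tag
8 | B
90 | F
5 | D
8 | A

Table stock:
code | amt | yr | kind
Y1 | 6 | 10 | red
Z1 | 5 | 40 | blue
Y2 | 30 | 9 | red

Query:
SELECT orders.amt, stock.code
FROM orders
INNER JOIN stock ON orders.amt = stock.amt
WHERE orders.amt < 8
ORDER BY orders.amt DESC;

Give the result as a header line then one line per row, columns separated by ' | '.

After JOIN stock (1 rows):
orders.amt | orders.tag | stock.code | stock.amt | stock.yr | stock.kind
5 | D | Z1 | 5 | 40 | blue
After WHERE (1 rows):
orders.amt | orders.tag | stock.code | stock.amt | stock.yr | stock.kind
5 | D | Z1 | 5 | 40 | blue
After SELECT (1 rows):
orders.amt | stock.code
5 | Z1
After ORDER BY (1 rows):
orders.amt | stock.code
5 | Z1

== RESULT ==
orders.amt | stock.code
5 | Z1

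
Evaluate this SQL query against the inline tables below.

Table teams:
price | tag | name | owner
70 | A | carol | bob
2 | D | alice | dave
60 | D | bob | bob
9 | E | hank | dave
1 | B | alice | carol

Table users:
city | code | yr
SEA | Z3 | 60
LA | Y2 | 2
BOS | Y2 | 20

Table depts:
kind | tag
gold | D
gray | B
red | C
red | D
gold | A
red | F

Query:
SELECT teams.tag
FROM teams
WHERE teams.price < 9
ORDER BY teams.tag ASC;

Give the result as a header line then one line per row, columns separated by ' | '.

After WHERE (2 rows):
teams.price | teams.tag | teams.name | teams.owner
2 | D | alice | dave
1 | B | alice | carol
After SELECT (2 rows):
teams.tag
D
B
After ORDER BY (2 rows):
teams.tag
B
D

== RESULT ==
teams.tag
B
D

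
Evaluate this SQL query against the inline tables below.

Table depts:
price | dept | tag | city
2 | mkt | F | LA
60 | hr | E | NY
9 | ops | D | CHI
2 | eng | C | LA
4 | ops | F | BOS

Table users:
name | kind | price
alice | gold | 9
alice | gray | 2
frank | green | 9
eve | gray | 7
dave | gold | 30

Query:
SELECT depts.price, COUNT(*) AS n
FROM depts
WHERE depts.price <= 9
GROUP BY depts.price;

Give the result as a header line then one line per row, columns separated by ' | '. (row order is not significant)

== RESULT ==
depts.price | n
2 | 2
9 | 1
4 | 1

Derivation:
After WHERE (4 rows):
depts.price | depts.dept | depts.tag | depts.city
2 | mkt | F | LA
9 | ops | D | CHI
2 | eng | C | LA
4 | ops | F | BOS
After GROUP BY (3 rows):
depts.price | n
2 | 2
9 | 1
4 | 1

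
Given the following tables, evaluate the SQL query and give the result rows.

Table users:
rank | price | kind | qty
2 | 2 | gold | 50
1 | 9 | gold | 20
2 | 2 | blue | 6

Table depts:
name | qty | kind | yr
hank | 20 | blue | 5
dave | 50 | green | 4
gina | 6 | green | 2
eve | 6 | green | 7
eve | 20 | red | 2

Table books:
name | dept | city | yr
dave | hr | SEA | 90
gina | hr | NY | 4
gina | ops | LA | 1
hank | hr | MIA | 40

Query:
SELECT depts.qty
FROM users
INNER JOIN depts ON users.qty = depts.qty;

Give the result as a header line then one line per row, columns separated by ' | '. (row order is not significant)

After JOIN depts (5 rows):
users.rank | users.price | users.kind | users.qty | depts.name | depts.qty | depts.kind | depts.yr
2 | 2 | gold | 50 | dave | 50 | green | 4
1 | 9 | gold | 20 | hank | 20 | blue | 5
1 | 9 | gold | 20 | eve | 20 | red | 2
2 | 2 | blue | 6 | gina | 6 | green | 2
2 | 2 | blue | 6 | eve | 6 | green | 7
After SELECT (5 rows):
depts.qty
50
20
20
6
6

== RESULT ==
depts.qty
50
20
20
6
6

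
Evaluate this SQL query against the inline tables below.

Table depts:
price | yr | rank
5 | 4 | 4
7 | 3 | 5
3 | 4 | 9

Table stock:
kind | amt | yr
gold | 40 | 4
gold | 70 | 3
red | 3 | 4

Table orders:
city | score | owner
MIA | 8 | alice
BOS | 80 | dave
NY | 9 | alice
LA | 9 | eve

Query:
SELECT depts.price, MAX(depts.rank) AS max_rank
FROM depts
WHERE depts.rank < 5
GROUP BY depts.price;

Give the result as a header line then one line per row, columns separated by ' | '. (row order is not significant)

After WHERE (1 rows):
depts.price | depts.yr | depts.rank
5 | 4 | 4
After GROUP BY (1 rows):
depts.price | max_rank
5 | 4

== RESULT ==
depts.price | max_rank
5 | 4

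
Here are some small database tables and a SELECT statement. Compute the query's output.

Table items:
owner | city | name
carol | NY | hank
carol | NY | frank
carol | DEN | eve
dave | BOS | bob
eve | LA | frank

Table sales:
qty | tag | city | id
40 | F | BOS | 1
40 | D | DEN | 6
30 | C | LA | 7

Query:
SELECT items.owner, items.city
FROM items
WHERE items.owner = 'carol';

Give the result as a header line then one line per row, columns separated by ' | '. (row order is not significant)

== RESULT ==
items.owner | items.city
carol | NY
carol | NY
carol | DEN

Derivation:
After WHERE (3 rows):
items.owner | items.city | items.name
carol | NY | hank
carol | NY | frank
carol | DEN | eve
After SELECT (3 rows):
items.owner | items.city
carol | NY
carol | NY
carol | DEN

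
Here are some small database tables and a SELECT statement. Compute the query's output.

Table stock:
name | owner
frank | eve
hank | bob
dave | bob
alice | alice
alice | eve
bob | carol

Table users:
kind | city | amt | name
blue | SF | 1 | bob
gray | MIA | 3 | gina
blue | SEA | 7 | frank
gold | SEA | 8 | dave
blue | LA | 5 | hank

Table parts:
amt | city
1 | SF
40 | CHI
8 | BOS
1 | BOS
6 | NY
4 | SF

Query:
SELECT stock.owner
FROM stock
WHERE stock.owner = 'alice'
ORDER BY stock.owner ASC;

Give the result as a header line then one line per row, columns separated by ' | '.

== RESULT ==
stock.owner
alice

Derivation:
After WHERE (1 rows):
stock.name | stock.owner
alice | alice
After SELECT (1 rows):
stock.owner
alice
After ORDER BY (1 rows):
stock.owner
alice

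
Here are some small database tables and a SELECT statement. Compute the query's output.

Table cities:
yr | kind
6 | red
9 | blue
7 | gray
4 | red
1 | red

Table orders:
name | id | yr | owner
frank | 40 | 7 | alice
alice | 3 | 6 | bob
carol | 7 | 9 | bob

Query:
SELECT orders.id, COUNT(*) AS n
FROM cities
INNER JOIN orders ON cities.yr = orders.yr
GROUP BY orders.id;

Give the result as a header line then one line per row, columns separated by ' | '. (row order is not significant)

After JOIN orders (3 rows):
cities.yr | cities.kind | orders.name | orders.id | orders.yr | orders.owner
6 | red | alice | 3 | 6 | bob
9 | blue | carol | 7 | 9 | bob
7 | gray | frank | 40 | 7 | alice
After GROUP BY (3 rows):
orders.id | n
3 | 1
7 | 1
40 | 1

== RESULT ==
orders.id | n
3 | 1
7 | 1
40 | 1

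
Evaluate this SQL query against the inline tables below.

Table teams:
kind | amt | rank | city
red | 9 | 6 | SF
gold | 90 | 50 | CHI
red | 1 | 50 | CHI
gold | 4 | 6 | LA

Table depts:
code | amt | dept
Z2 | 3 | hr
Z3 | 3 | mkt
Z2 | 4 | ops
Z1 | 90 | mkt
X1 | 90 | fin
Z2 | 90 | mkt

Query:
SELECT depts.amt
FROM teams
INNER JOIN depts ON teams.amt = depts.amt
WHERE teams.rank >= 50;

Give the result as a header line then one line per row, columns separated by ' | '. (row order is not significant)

== RESULT ==
depts.amt
90
90
90

Derivation:
After JOIN depts (4 rows):
teams.kind | teams.amt | teams.rank | teams.city | depts.code | depts.amt | depts.dept
gold | 90 | 50 | CHI | Z1 | 90 | mkt
gold | 90 | 50 | CHI | X1 | 90 | fin
gold | 90 | 50 | CHI | Z2 | 90 | mkt
gold | 4 | 6 | LA | Z2 | 4 | ops
After WHERE (3 rows):
teams.kind | teams.amt | teams.rank | teams.city | depts.code | depts.amt | depts.dept
gold | 90 | 50 | CHI | Z1 | 90 | mkt
gold | 90 | 50 | CHI | X1 | 90 | fin
gold | 90 | 50 | CHI | Z2 | 90 | mkt
After SELECT (3 rows):
depts.amt
90
90
90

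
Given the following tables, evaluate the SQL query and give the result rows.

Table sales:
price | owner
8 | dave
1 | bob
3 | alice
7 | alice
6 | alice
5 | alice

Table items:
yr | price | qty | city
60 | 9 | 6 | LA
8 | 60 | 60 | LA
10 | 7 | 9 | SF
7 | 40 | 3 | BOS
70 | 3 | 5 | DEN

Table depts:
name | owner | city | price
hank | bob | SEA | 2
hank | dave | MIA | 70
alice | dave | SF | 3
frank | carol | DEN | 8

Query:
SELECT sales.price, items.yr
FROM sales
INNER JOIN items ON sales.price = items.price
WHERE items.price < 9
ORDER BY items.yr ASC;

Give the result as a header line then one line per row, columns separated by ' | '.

After JOIN items (2 rows):
sales.price | sales.owner | items.yr | items.price | items.qty | items.city
3 | alice | 70 | 3 | 5 | DEN
7 | alice | 10 | 7 | 9 | SF
After WHERE (2 rows):
sales.price | sales.owner | items.yr | items.price | items.qty | items.city
3 | alice | 70 | 3 | 5 | DEN
7 | alice | 10 | 7 | 9 | SF
After SELECT (2 rows):
sales.price | items.yr
3 | 70
7 | 10
After ORDER BY (2 rows):
sales.price | items.yr
7 | 10
3 | 70

== RESULT ==
sales.price | items.yr
7 | 10
3 | 70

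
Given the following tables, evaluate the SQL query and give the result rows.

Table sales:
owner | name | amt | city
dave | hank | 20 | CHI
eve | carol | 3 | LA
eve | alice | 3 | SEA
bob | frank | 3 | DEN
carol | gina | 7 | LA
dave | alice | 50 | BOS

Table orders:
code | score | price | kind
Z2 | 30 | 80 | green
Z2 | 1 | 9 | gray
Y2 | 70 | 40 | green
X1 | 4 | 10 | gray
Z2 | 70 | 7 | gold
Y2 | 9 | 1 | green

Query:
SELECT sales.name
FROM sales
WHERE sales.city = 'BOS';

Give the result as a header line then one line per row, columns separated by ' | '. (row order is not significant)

== RESULT ==
sales.name
alice

Derivation:
After WHERE (1 rows):
sales.owner | sales.name | sales.amt | sales.city
dave | alice | 50 | BOS
After SELECT (1 rows):
sales.name
alice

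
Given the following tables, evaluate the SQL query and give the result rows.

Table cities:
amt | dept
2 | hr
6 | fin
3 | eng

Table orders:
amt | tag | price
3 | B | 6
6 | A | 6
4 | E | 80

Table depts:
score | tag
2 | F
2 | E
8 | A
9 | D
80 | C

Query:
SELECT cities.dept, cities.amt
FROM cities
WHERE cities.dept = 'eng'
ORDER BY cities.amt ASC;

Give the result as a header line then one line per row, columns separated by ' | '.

== RESULT ==
cities.dept | cities.amt
eng | 3

Derivation:
After WHERE (1 rows):
cities.amt | cities.dept
3 | eng
After SELECT (1 rows):
cities.dept | cities.amt
eng | 3
After ORDER BY (1 rows):
cities.dept | cities.amt
eng | 3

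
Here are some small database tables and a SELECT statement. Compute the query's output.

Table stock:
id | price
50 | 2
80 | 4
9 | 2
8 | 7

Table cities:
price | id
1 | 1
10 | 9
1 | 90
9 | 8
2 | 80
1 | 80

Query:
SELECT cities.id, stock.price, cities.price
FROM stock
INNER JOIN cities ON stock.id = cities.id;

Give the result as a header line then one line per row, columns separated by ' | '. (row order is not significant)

== RESULT ==
cities.id | stock.price | cities.price
80 | 4 | 2
80 | 4 | 1
9 | 2 | 10
8 | 7 | 9

Derivation:
After JOIN cities (4 rows):
stock.id | stock.price | cities.price | cities.id
80 | 4 | 2 | 80
80 | 4 | 1 | 80
9 | 2 | 10 | 9
8 | 7 | 9 | 8
After SELECT (4 rows):
cities.id | stock.price | cities.price
80 | 4 | 2
80 | 4 | 1
9 | 2 | 10
8 | 7 | 9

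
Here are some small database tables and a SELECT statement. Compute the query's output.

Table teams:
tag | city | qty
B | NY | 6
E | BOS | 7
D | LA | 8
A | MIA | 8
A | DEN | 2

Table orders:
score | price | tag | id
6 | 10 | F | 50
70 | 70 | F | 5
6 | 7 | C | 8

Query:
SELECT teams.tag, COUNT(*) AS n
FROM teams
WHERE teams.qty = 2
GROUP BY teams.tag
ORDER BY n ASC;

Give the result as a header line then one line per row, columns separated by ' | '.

== RESULT ==
teams.tag | n
A | 1

Derivation:
After WHERE (1 rows):
teams.tag | teams.city | teams.qty
A | DEN | 2
After GROUP BY (1 rows):
teams.tag | n
A | 1
After ORDER BY (1 rows):
teams.tag | n
A | 1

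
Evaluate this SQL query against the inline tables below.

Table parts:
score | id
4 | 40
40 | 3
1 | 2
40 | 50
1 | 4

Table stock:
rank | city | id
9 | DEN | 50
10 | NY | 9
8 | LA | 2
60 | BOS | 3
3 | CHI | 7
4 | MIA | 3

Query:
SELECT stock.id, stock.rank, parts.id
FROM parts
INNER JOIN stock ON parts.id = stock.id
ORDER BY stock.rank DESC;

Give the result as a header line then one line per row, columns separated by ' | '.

After JOIN stock (4 rows):
parts.score | parts.id | stock.rank | stock.city | stock.id
40 | 3 | 60 | BOS | 3
40 | 3 | 4 | MIA | 3
1 | 2 | 8 | LA | 2
40 | 50 | 9 | DEN | 50
After SELECT (4 rows):
stock.id | stock.rank | parts.id
3 | 60 | 3
3 | 4 | 3
2 | 8 | 2
50 | 9 | 50
After ORDER BY (4 rows):
stock.id | stock.rank | parts.id
3 | 60 | 3
50 | 9 | 50
2 | 8 | 2
3 | 4 | 3

== RESULT ==
stock.id | stock.rank | parts.id
3 | 60 | 3
50 | 9 | 50
2 | 8 | 2
3 | 4 | 3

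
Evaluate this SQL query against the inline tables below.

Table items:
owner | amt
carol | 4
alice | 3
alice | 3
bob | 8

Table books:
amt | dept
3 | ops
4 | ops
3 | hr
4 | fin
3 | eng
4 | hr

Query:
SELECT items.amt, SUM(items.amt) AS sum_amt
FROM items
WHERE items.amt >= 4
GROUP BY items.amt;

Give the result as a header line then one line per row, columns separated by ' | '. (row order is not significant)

== RESULT ==
items.amt | sum_amt
4 | 4
8 | 8

Derivation:
After WHERE (2 rows):
items.owner | items.amt
carol | 4
bob | 8
After GROUP BY (2 rows):
items.amt | sum_amt
4 | 4
8 | 8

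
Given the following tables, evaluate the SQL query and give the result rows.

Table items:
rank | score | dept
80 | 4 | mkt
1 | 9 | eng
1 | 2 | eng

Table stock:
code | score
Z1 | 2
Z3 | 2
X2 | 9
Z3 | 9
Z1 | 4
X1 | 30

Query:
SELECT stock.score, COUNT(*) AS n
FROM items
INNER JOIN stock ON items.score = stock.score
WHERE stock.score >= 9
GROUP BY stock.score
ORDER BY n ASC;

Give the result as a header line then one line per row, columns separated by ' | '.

After JOIN stock (5 rows):
items.rank | items.score | items.dept | stock.code | stock.score
80 | 4 | mkt | Z1 | 4
1 | 9 | eng | X2 | 9
1 | 9 | eng | Z3 | 9
1 | 2 | eng | Z1 | 2
1 | 2 | eng | Z3 | 2
After WHERE (2 rows):
items.rank | items.score | items.dept | stock.code | stock.score
1 | 9 | eng | X2 | 9
1 | 9 | eng | Z3 | 9
After GROUP BY (1 rows):
stock.score | n
9 | 2
After ORDER BY (1 rows):
stock.score | n
9 | 2

== RESULT ==
stock.score | n
9 | 2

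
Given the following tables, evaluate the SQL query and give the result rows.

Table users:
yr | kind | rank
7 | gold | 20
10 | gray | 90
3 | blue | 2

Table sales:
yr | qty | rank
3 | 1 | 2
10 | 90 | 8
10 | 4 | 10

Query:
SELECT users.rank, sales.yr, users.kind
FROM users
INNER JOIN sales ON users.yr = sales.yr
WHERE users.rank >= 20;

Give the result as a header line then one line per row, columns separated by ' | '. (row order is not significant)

== RESULT ==
users.rank | sales.yr | users.kind
90 | 10 | gray
90 | 10 | gray

Derivation:
After JOIN sales (3 rows):
users.yr | users.kind | users.rank | sales.yr | sales.qty | sales.rank
10 | gray | 90 | 10 | 90 | 8
10 | gray | 90 | 10 | 4 | 10
3 | blue | 2 | 3 | 1 | 2
After WHERE (2 rows):
users.yr | users.kind | users.rank | sales.yr | sales.qty | sales.rank
10 | gray | 90 | 10 | 90 | 8
10 | gray | 90 | 10 | 4 | 10
After SELECT (2 rows):
users.rank | sales.yr | users.kind
90 | 10 | gray
90 | 10 | gray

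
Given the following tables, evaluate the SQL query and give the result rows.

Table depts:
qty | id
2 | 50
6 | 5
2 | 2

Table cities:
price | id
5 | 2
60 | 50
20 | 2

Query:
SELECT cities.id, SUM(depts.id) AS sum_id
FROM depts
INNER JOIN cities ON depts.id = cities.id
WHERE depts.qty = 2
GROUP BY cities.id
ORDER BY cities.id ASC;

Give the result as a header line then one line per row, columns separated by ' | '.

After JOIN cities (3 rows):
depts.qty | depts.id | cities.price | cities.id
2 | 50 | 60 | 50
2 | 2 | 5 | 2
2 | 2 | 20 | 2
After WHERE (3 rows):
depts.qty | depts.id | cities.price | cities.id
2 | 50 | 60 | 50
2 | 2 | 5 | 2
2 | 2 | 20 | 2
After GROUP BY (2 rows):
cities.id | sum_id
50 | 50
2 | 4
After ORDER BY (2 rows):
cities.id | sum_id
2 | 4
50 | 50

== RESULT ==
cities.id | sum_id
2 | 4
50 | 50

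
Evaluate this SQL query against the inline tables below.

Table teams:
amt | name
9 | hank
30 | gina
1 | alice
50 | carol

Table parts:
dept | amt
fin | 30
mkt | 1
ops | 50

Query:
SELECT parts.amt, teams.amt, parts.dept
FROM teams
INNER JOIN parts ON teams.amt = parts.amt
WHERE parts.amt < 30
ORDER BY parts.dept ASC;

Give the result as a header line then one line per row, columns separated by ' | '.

== RESULT ==
parts.amt | teams.amt | parts.dept
1 | 1 | mkt

Derivation:
After JOIN parts (3 rows):
teams.amt | teams.name | parts.dept | parts.amt
30 | gina | fin | 30
1 | alice | mkt | 1
50 | carol | ops | 50
After WHERE (1 rows):
teams.amt | teams.name | parts.dept | parts.amt
1 | alice | mkt | 1
After SELECT (1 rows):
parts.amt | teams.amt | parts.dept
1 | 1 | mkt
After ORDER BY (1 rows):
parts.amt | teams.amt | parts.dept
1 | 1 | mkt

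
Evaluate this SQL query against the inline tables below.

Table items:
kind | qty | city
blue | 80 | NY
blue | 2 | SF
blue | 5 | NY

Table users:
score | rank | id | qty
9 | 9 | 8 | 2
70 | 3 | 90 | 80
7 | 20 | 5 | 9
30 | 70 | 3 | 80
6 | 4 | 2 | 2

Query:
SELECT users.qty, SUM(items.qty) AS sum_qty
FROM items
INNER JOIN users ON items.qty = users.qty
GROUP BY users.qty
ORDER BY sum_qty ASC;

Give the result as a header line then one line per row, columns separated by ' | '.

== RESULT ==
users.qty | sum_qty
2 | 4
80 | 160

Derivation:
After JOIN users (4 rows):
items.kind | items.qty | items.city | users.score | users.rank | users.id | users.qty
blue | 80 | NY | 70 | 3 | 90 | 80
blue | 80 | NY | 30 | 70 | 3 | 80
blue | 2 | SF | 9 | 9 | 8 | 2
blue | 2 | SF | 6 | 4 | 2 | 2
After GROUP BY (2 rows):
users.qty | sum_qty
80 | 160
2 | 4
After ORDER BY (2 rows):
users.qty | sum_qty
2 | 4
80 | 160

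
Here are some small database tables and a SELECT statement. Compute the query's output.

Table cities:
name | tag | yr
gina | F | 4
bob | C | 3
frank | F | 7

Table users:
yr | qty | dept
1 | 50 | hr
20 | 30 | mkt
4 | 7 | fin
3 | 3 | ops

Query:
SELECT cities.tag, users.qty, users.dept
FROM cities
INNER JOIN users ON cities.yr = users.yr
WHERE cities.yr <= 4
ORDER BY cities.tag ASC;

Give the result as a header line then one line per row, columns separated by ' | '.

== RESULT ==
cities.tag | users.qty | users.dept
C | 3 | ops
F | 7 | fin

Derivation:
After JOIN users (2 rows):
cities.name | cities.tag | cities.yr | users.yr | users.qty | users.dept
gina | F | 4 | 4 | 7 | fin
bob | C | 3 | 3 | 3 | ops
After WHERE (2 rows):
cities.name | cities.tag | cities.yr | users.yr | users.qty | users.dept
gina | F | 4 | 4 | 7 | fin
bob | C | 3 | 3 | 3 | ops
After SELECT (2 rows):
cities.tag | users.qty | users.dept
F | 7 | fin
C | 3 | ops
After ORDER BY (2 rows):
cities.tag | users.qty | users.dept
C | 3 | ops
F | 7 | fin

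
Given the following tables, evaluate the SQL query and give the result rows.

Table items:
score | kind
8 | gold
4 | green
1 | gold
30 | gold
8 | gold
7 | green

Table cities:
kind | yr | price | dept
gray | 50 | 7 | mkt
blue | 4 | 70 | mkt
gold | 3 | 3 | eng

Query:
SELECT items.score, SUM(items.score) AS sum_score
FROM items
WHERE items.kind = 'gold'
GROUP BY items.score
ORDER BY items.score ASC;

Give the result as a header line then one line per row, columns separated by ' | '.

== RESULT ==
items.score | sum_score
1 | 1
8 | 16
30 | 30

Derivation:
After WHERE (4 rows):
items.score | items.kind
8 | gold
1 | gold
30 | gold
8 | gold
After GROUP BY (3 rows):
items.score | sum_score
8 | 16
1 | 1
30 | 30
After ORDER BY (3 rows):
items.score | sum_score
1 | 1
8 | 16
30 | 30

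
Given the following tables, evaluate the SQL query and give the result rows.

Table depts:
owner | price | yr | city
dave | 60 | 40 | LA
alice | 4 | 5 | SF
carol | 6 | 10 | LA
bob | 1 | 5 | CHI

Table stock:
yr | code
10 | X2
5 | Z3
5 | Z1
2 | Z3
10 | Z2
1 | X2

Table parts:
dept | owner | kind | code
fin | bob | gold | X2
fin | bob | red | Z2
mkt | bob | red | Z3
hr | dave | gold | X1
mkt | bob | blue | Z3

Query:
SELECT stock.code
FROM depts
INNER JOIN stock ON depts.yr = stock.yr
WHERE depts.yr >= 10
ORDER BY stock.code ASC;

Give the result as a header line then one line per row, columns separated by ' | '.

After JOIN stock (6 rows):
depts.owner | depts.price | depts.yr | depts.city | stock.yr | stock.code
alice | 4 | 5 | SF | 5 | Z3
alice | 4 | 5 | SF | 5 | Z1
carol | 6 | 10 | LA | 10 | X2
carol | 6 | 10 | LA | 10 | Z2
bob | 1 | 5 | CHI | 5 | Z3
bob | 1 | 5 | CHI | 5 | Z1
After WHERE (2 rows):
depts.owner | depts.price | depts.yr | depts.city | stock.yr | stock.code
carol | 6 | 10 | LA | 10 | X2
carol | 6 | 10 | LA | 10 | Z2
After SELECT (2 rows):
stock.code
X2
Z2
After ORDER BY (2 rows):
stock.code
X2
Z2

== RESULT ==
stock.code
X2
Z2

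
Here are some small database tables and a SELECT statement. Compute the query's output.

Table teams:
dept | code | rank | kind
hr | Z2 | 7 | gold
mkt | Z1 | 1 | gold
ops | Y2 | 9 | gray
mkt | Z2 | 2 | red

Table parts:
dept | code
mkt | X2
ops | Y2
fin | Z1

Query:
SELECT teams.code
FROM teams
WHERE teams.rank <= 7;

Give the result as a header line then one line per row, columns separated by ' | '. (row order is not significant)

== RESULT ==
teams.code
Z2
Z1
Z2

Derivation:
After WHERE (3 rows):
teams.dept | teams.code | teams.rank | teams.kind
hr | Z2 | 7 | gold
mkt | Z1 | 1 | gold
mkt | Z2 | 2 | red
After SELECT (3 rows):
teams.code
Z2
Z1
Z2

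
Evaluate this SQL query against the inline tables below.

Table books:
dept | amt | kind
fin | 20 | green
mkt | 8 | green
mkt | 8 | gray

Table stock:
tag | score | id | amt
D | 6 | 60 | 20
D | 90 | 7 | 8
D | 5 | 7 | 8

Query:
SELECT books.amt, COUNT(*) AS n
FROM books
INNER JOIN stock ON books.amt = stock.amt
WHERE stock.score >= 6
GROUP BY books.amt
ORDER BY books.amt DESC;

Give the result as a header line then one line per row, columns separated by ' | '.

== RESULT ==
books.amt | n
20 | 1
8 | 2

Derivation:
After JOIN stock (5 rows):
books.dept | books.amt | books.kind | stock.tag | stock.score | stock.id | stock.amt
fin | 20 | green | D | 6 | 60 | 20
mkt | 8 | green | D | 90 | 7 | 8
mkt | 8 | green | D | 5 | 7 | 8
mkt | 8 | gray | D | 90 | 7 | 8
mkt | 8 | gray | D | 5 | 7 | 8
After WHERE (3 rows):
books.dept | books.amt | books.kind | stock.tag | stock.score | stock.id | stock.amt
fin | 20 | green | D | 6 | 60 | 20
mkt | 8 | green | D | 90 | 7 | 8
mkt | 8 | gray | D | 90 | 7 | 8
After GROUP BY (2 rows):
books.amt | n
20 | 1
8 | 2
After ORDER BY (2 rows):
books.amt | n
20 | 1
8 | 2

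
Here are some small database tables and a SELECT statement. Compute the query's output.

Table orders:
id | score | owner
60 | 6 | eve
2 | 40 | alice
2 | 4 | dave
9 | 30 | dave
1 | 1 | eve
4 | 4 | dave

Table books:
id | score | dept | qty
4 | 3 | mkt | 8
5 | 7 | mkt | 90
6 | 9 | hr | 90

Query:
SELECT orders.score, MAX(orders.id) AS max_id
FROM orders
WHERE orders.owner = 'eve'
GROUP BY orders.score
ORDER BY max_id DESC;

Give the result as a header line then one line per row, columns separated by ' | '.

== RESULT ==
orders.score | max_id
6 | 60
1 | 1

Derivation:
After WHERE (2 rows):
orders.id | orders.score | orders.owner
60 | 6 | eve
1 | 1 | eve
After GROUP BY (2 rows):
orders.score | max_id
6 | 60
1 | 1
After ORDER BY (2 rows):
orders.score | max_id
6 | 60
1 | 1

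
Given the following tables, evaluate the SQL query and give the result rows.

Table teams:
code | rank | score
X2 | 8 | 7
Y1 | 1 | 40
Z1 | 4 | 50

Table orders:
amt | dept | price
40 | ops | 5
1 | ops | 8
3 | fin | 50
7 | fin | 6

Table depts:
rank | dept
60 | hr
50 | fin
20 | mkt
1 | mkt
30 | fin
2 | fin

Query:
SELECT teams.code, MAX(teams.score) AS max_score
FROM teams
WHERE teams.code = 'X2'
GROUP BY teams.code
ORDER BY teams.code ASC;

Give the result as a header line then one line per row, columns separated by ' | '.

After WHERE (1 rows):
teams.code | teams.rank | teams.score
X2 | 8 | 7
After GROUP BY (1 rows):
teams.code | max_score
X2 | 7
After ORDER BY (1 rows):
teams.code | max_score
X2 | 7

== RESULT ==
teams.code | max_score
X2 | 7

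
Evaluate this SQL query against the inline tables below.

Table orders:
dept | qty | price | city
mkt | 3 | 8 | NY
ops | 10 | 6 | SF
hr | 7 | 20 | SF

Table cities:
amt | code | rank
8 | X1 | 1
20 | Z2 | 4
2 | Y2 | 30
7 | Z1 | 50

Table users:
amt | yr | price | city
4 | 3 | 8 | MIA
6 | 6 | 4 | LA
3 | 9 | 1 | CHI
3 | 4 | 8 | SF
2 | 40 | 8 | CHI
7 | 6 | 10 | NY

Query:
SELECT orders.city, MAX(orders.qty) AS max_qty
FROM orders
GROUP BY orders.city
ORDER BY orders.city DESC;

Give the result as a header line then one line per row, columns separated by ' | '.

After GROUP BY (2 rows):
orders.city | max_qty
NY | 3
SF | 10
After ORDER BY (2 rows):
orders.city | max_qty
SF | 10
NY | 3

== RESULT ==
orders.city | max_qty
SF | 10
NY | 3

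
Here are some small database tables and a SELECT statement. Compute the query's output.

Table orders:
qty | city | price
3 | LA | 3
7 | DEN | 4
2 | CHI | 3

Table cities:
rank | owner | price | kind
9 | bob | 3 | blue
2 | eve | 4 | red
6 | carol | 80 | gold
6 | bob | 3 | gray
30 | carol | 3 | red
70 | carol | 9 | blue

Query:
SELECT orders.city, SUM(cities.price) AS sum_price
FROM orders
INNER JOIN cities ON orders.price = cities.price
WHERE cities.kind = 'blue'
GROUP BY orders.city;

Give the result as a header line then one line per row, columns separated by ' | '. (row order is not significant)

== RESULT ==
orders.city | sum_price
LA | 3
CHI | 3

Derivation:
After JOIN cities (7 rows):
orders.qty | orders.city | orders.price | cities.rank | cities.owner | cities.price | cities.kind
3 | LA | 3 | 9 | bob | 3 | blue
3 | LA | 3 | 6 | bob | 3 | gray
3 | LA | 3 | 30 | carol | 3 | red
7 | DEN | 4 | 2 | eve | 4 | red
2 | CHI | 3 | 9 | bob | 3 | blue
2 | CHI | 3 | 6 | bob | 3 | gray
2 | CHI | 3 | 30 | carol | 3 | red
After WHERE (2 rows):
orders.qty | orders.city | orders.price | cities.rank | cities.owner | cities.price | cities.kind
3 | LA | 3 | 9 | bob | 3 | blue
2 | CHI | 3 | 9 | bob | 3 | blue
After GROUP BY (2 rows):
orders.city | sum_price
LA | 3
CHI | 3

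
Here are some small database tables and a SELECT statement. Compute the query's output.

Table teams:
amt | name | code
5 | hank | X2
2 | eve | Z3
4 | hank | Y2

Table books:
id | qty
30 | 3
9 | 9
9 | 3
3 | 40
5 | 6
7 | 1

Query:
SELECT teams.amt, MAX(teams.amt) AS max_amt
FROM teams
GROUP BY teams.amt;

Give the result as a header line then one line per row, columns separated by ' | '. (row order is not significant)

== RESULT ==
teams.amt | max_amt
5 | 5
2 | 2
4 | 4

Derivation:
After GROUP BY (3 rows):
teams.amt | max_amt
5 | 5
2 | 2
4 | 4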